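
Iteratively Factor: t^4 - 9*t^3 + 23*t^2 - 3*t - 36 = (t - 3)*(t^3 - 6*t^2 + 5*t + 12) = (t - 3)*(t + 1)*(t^2 - 7*t + 12) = (t - 3)^2*(t + 1)*(t - 4)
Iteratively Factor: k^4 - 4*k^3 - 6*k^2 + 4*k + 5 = (k + 1)*(k^3 - 5*k^2 - k + 5) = (k - 1)*(k + 1)*(k^2 - 4*k - 5) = (k - 5)*(k - 1)*(k + 1)*(k + 1)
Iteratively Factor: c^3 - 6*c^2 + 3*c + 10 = (c - 2)*(c^2 - 4*c - 5) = (c - 2)*(c + 1)*(c - 5)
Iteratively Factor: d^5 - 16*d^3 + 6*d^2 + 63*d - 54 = (d + 3)*(d^4 - 3*d^3 - 7*d^2 + 27*d - 18) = (d - 1)*(d + 3)*(d^3 - 2*d^2 - 9*d + 18) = (d - 1)*(d + 3)^2*(d^2 - 5*d + 6) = (d - 2)*(d - 1)*(d + 3)^2*(d - 3)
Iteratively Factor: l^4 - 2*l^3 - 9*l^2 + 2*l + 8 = (l + 2)*(l^3 - 4*l^2 - l + 4) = (l - 1)*(l + 2)*(l^2 - 3*l - 4) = (l - 4)*(l - 1)*(l + 2)*(l + 1)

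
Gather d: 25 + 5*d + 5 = 5*d + 30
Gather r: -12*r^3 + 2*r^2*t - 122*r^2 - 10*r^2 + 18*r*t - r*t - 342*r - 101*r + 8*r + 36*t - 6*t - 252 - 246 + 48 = -12*r^3 + r^2*(2*t - 132) + r*(17*t - 435) + 30*t - 450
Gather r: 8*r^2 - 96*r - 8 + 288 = 8*r^2 - 96*r + 280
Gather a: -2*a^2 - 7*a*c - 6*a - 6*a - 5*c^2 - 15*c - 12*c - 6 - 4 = -2*a^2 + a*(-7*c - 12) - 5*c^2 - 27*c - 10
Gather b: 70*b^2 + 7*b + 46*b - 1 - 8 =70*b^2 + 53*b - 9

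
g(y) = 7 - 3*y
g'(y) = -3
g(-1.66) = 11.98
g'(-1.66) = -3.00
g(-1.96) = 12.88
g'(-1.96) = -3.00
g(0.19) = 6.43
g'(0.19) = -3.00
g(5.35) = -9.05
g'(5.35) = -3.00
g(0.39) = 5.83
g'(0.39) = -3.00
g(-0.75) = 9.25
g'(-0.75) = -3.00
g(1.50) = 2.50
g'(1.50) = -3.00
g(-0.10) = 7.30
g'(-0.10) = -3.00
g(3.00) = -2.00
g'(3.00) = -3.00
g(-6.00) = 25.00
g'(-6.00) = -3.00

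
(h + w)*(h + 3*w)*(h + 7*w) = h^3 + 11*h^2*w + 31*h*w^2 + 21*w^3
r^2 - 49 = (r - 7)*(r + 7)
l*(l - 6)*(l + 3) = l^3 - 3*l^2 - 18*l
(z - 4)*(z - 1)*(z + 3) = z^3 - 2*z^2 - 11*z + 12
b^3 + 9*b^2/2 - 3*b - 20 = (b - 2)*(b + 5/2)*(b + 4)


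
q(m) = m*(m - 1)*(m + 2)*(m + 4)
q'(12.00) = 9112.00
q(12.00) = 29568.00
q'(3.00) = 247.00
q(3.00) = 210.00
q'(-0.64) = -5.46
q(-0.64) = 4.80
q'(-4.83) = -128.10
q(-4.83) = 66.14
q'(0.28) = -5.62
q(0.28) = -1.97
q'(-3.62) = -15.67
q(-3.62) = -10.30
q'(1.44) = 40.81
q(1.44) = 11.86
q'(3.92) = 479.12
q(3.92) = 536.68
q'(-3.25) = 0.12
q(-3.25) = -12.95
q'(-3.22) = 1.10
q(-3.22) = -12.93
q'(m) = m*(m - 1)*(m + 2) + m*(m - 1)*(m + 4) + m*(m + 2)*(m + 4) + (m - 1)*(m + 2)*(m + 4)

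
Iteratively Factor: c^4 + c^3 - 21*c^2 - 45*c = (c - 5)*(c^3 + 6*c^2 + 9*c) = (c - 5)*(c + 3)*(c^2 + 3*c) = (c - 5)*(c + 3)^2*(c)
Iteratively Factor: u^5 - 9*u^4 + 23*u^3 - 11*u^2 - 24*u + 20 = (u - 1)*(u^4 - 8*u^3 + 15*u^2 + 4*u - 20) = (u - 2)*(u - 1)*(u^3 - 6*u^2 + 3*u + 10) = (u - 5)*(u - 2)*(u - 1)*(u^2 - u - 2) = (u - 5)*(u - 2)^2*(u - 1)*(u + 1)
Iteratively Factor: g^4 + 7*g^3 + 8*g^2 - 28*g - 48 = (g - 2)*(g^3 + 9*g^2 + 26*g + 24) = (g - 2)*(g + 2)*(g^2 + 7*g + 12) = (g - 2)*(g + 2)*(g + 4)*(g + 3)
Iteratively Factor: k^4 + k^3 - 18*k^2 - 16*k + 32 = (k - 1)*(k^3 + 2*k^2 - 16*k - 32) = (k - 4)*(k - 1)*(k^2 + 6*k + 8) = (k - 4)*(k - 1)*(k + 4)*(k + 2)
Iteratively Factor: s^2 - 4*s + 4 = (s - 2)*(s - 2)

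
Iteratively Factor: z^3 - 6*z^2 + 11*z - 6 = (z - 1)*(z^2 - 5*z + 6) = (z - 2)*(z - 1)*(z - 3)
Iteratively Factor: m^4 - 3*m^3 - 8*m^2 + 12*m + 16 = (m - 2)*(m^3 - m^2 - 10*m - 8) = (m - 2)*(m + 2)*(m^2 - 3*m - 4) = (m - 2)*(m + 1)*(m + 2)*(m - 4)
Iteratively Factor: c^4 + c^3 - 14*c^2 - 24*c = (c - 4)*(c^3 + 5*c^2 + 6*c) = c*(c - 4)*(c^2 + 5*c + 6) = c*(c - 4)*(c + 3)*(c + 2)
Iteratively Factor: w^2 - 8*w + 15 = (w - 5)*(w - 3)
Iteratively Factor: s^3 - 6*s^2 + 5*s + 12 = (s - 4)*(s^2 - 2*s - 3) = (s - 4)*(s + 1)*(s - 3)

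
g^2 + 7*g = g*(g + 7)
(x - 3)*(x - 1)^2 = x^3 - 5*x^2 + 7*x - 3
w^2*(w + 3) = w^3 + 3*w^2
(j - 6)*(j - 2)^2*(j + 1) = j^4 - 9*j^3 + 18*j^2 + 4*j - 24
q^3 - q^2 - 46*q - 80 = (q - 8)*(q + 2)*(q + 5)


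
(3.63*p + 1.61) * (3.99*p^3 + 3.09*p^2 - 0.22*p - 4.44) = 14.4837*p^4 + 17.6406*p^3 + 4.1763*p^2 - 16.4714*p - 7.1484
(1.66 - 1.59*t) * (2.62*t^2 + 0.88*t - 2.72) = -4.1658*t^3 + 2.95*t^2 + 5.7856*t - 4.5152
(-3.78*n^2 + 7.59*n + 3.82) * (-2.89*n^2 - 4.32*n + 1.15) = 10.9242*n^4 - 5.6055*n^3 - 48.1756*n^2 - 7.7739*n + 4.393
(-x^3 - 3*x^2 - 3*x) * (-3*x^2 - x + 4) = 3*x^5 + 10*x^4 + 8*x^3 - 9*x^2 - 12*x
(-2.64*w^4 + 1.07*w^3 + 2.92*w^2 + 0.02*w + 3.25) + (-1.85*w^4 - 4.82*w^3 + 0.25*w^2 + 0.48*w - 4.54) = -4.49*w^4 - 3.75*w^3 + 3.17*w^2 + 0.5*w - 1.29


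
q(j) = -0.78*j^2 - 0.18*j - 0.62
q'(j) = -1.56*j - 0.18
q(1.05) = -1.67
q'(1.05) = -1.82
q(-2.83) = -6.36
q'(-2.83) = 4.23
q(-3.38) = -8.92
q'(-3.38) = 5.09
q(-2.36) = -4.54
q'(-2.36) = 3.50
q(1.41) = -2.42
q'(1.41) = -2.38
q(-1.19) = -1.51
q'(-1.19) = 1.68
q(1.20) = -1.96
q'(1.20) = -2.05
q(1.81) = -3.50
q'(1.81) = -3.00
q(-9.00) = -62.18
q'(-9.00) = 13.86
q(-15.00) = -173.42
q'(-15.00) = 23.22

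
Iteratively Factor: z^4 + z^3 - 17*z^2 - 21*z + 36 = (z + 3)*(z^3 - 2*z^2 - 11*z + 12) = (z - 4)*(z + 3)*(z^2 + 2*z - 3) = (z - 4)*(z + 3)^2*(z - 1)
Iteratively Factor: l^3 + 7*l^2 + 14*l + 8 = (l + 2)*(l^2 + 5*l + 4) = (l + 1)*(l + 2)*(l + 4)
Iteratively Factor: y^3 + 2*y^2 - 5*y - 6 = (y + 1)*(y^2 + y - 6) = (y - 2)*(y + 1)*(y + 3)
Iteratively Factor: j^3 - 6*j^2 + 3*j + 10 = (j + 1)*(j^2 - 7*j + 10) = (j - 2)*(j + 1)*(j - 5)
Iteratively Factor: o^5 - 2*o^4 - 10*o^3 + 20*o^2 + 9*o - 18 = (o - 2)*(o^4 - 10*o^2 + 9) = (o - 2)*(o + 3)*(o^3 - 3*o^2 - o + 3) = (o - 2)*(o - 1)*(o + 3)*(o^2 - 2*o - 3) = (o - 3)*(o - 2)*(o - 1)*(o + 3)*(o + 1)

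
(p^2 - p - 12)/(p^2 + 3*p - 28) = (p + 3)/(p + 7)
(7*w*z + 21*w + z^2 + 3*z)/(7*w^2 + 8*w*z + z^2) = (z + 3)/(w + z)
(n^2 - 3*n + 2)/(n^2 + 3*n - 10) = (n - 1)/(n + 5)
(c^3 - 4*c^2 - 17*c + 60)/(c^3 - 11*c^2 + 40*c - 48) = (c^2 - c - 20)/(c^2 - 8*c + 16)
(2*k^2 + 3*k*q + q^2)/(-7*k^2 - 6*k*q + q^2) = (2*k + q)/(-7*k + q)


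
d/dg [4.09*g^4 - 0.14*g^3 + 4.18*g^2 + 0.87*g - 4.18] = 16.36*g^3 - 0.42*g^2 + 8.36*g + 0.87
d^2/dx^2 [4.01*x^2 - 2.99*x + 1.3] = 8.02000000000000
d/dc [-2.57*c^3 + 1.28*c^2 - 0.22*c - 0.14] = -7.71*c^2 + 2.56*c - 0.22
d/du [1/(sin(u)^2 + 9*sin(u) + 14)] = -(2*sin(u) + 9)*cos(u)/(sin(u)^2 + 9*sin(u) + 14)^2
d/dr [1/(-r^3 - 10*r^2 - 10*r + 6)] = (3*r^2 + 20*r + 10)/(r^3 + 10*r^2 + 10*r - 6)^2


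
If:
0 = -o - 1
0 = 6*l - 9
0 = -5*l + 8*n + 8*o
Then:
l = 3/2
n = 31/16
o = -1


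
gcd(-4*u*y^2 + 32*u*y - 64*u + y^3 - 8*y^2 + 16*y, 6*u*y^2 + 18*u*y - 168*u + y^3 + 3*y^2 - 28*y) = y - 4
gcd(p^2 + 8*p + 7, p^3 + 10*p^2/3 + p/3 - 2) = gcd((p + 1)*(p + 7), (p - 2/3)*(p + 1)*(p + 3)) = p + 1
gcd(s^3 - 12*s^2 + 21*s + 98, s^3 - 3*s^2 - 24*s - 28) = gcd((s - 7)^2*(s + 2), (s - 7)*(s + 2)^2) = s^2 - 5*s - 14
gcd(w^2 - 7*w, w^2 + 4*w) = w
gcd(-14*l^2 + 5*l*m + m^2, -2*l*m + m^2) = 2*l - m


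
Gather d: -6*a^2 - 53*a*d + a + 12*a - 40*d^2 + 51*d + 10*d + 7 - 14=-6*a^2 + 13*a - 40*d^2 + d*(61 - 53*a) - 7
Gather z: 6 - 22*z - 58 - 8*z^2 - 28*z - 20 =-8*z^2 - 50*z - 72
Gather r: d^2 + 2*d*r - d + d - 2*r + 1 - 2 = d^2 + r*(2*d - 2) - 1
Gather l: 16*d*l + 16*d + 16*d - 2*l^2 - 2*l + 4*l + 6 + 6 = 32*d - 2*l^2 + l*(16*d + 2) + 12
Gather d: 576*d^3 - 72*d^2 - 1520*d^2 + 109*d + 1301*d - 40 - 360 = 576*d^3 - 1592*d^2 + 1410*d - 400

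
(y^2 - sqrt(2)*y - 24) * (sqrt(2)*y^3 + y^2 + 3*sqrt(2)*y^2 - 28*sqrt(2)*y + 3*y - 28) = sqrt(2)*y^5 - y^4 + 3*sqrt(2)*y^4 - 53*sqrt(2)*y^3 - 3*y^3 - 75*sqrt(2)*y^2 + 4*y^2 - 72*y + 700*sqrt(2)*y + 672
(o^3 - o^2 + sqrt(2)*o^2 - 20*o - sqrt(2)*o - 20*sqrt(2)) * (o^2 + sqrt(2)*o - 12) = o^5 - o^4 + 2*sqrt(2)*o^4 - 30*o^3 - 2*sqrt(2)*o^3 - 52*sqrt(2)*o^2 + 10*o^2 + 12*sqrt(2)*o + 200*o + 240*sqrt(2)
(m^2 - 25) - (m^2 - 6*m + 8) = 6*m - 33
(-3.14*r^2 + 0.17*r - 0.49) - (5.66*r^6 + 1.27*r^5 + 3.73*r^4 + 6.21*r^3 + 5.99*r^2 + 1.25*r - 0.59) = -5.66*r^6 - 1.27*r^5 - 3.73*r^4 - 6.21*r^3 - 9.13*r^2 - 1.08*r + 0.1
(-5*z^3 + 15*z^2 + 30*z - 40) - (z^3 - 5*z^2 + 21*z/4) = -6*z^3 + 20*z^2 + 99*z/4 - 40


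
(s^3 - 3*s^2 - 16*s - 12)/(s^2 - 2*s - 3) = (s^2 - 4*s - 12)/(s - 3)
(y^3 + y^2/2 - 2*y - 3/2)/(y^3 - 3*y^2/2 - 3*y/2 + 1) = (2*y^2 - y - 3)/(2*y^2 - 5*y + 2)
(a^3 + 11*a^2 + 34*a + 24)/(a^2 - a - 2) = (a^2 + 10*a + 24)/(a - 2)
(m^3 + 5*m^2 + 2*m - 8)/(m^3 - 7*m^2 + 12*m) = (m^3 + 5*m^2 + 2*m - 8)/(m*(m^2 - 7*m + 12))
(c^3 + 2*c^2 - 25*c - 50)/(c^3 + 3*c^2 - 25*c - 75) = (c + 2)/(c + 3)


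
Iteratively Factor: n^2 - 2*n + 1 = (n - 1)*(n - 1)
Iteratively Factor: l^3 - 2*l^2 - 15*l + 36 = (l - 3)*(l^2 + l - 12) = (l - 3)^2*(l + 4)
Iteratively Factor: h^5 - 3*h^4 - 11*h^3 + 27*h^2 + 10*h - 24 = (h - 1)*(h^4 - 2*h^3 - 13*h^2 + 14*h + 24) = (h - 1)*(h + 3)*(h^3 - 5*h^2 + 2*h + 8) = (h - 4)*(h - 1)*(h + 3)*(h^2 - h - 2) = (h - 4)*(h - 2)*(h - 1)*(h + 3)*(h + 1)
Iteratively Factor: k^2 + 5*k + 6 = (k + 3)*(k + 2)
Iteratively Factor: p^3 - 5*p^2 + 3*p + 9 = (p + 1)*(p^2 - 6*p + 9) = (p - 3)*(p + 1)*(p - 3)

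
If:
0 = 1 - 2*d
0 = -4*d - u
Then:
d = 1/2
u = -2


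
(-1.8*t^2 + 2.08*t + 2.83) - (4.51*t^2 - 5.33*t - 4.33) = -6.31*t^2 + 7.41*t + 7.16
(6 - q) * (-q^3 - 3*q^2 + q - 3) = q^4 - 3*q^3 - 19*q^2 + 9*q - 18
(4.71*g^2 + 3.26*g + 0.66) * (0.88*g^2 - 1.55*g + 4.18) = 4.1448*g^4 - 4.4317*g^3 + 15.2156*g^2 + 12.6038*g + 2.7588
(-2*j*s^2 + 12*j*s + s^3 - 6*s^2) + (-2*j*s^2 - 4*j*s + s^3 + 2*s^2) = -4*j*s^2 + 8*j*s + 2*s^3 - 4*s^2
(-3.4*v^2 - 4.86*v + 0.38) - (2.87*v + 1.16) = -3.4*v^2 - 7.73*v - 0.78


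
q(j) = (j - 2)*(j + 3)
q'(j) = 2*j + 1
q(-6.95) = 35.35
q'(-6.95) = -12.90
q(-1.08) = -5.91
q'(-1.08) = -1.16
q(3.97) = 13.73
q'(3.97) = 8.94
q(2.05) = 0.25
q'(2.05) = 5.10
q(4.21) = 15.93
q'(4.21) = 9.42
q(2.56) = 3.11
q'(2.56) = 6.12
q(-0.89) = -6.10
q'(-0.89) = -0.78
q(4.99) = 23.89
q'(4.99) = 10.98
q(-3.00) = 0.00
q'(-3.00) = -5.00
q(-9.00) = 66.00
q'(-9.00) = -17.00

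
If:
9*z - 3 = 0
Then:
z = 1/3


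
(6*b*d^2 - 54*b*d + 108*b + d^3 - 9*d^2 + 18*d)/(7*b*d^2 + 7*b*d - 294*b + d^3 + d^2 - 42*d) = (6*b*d - 18*b + d^2 - 3*d)/(7*b*d + 49*b + d^2 + 7*d)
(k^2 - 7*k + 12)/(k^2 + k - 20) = (k - 3)/(k + 5)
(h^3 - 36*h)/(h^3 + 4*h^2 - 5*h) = (h^2 - 36)/(h^2 + 4*h - 5)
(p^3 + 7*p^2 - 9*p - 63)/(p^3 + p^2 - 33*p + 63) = (p + 3)/(p - 3)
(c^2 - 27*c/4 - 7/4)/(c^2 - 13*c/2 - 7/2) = (4*c + 1)/(2*(2*c + 1))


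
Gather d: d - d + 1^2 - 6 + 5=0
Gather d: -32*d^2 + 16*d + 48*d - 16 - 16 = -32*d^2 + 64*d - 32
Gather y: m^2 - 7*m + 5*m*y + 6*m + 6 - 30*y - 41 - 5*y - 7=m^2 - m + y*(5*m - 35) - 42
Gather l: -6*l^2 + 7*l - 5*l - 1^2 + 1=-6*l^2 + 2*l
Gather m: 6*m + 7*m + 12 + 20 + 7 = 13*m + 39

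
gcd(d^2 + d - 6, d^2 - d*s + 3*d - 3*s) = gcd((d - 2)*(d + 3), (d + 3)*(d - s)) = d + 3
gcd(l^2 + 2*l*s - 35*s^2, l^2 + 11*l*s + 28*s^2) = l + 7*s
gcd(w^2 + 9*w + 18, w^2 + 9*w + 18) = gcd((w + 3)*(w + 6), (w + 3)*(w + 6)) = w^2 + 9*w + 18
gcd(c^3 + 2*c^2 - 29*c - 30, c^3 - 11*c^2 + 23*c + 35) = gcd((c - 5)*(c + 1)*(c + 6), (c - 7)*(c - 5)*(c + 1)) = c^2 - 4*c - 5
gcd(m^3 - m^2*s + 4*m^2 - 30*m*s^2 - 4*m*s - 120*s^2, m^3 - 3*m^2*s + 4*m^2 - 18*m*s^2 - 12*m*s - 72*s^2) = -m^2 + 6*m*s - 4*m + 24*s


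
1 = 1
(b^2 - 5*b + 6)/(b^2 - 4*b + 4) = (b - 3)/(b - 2)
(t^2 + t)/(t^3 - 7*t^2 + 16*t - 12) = t*(t + 1)/(t^3 - 7*t^2 + 16*t - 12)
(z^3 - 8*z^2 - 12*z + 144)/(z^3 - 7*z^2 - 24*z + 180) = (z + 4)/(z + 5)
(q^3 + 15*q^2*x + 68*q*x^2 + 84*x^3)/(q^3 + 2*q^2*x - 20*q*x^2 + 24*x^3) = (q^2 + 9*q*x + 14*x^2)/(q^2 - 4*q*x + 4*x^2)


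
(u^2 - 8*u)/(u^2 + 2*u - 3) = u*(u - 8)/(u^2 + 2*u - 3)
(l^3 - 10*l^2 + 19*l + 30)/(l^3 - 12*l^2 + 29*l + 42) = (l - 5)/(l - 7)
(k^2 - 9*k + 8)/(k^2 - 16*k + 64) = (k - 1)/(k - 8)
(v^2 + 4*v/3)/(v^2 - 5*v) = (v + 4/3)/(v - 5)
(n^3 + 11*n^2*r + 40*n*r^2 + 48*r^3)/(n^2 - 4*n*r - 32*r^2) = (-n^2 - 7*n*r - 12*r^2)/(-n + 8*r)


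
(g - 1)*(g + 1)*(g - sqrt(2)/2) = g^3 - sqrt(2)*g^2/2 - g + sqrt(2)/2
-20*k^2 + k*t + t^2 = (-4*k + t)*(5*k + t)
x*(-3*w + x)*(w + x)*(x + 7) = -3*w^2*x^2 - 21*w^2*x - 2*w*x^3 - 14*w*x^2 + x^4 + 7*x^3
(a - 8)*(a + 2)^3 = a^4 - 2*a^3 - 36*a^2 - 88*a - 64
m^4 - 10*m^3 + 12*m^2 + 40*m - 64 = (m - 8)*(m - 2)^2*(m + 2)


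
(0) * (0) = 0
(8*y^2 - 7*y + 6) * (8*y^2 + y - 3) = 64*y^4 - 48*y^3 + 17*y^2 + 27*y - 18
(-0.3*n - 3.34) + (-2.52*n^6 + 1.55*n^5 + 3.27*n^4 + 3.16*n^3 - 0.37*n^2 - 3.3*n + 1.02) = -2.52*n^6 + 1.55*n^5 + 3.27*n^4 + 3.16*n^3 - 0.37*n^2 - 3.6*n - 2.32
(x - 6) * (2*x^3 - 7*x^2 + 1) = 2*x^4 - 19*x^3 + 42*x^2 + x - 6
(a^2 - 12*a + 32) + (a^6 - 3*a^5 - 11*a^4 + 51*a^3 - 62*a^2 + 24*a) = a^6 - 3*a^5 - 11*a^4 + 51*a^3 - 61*a^2 + 12*a + 32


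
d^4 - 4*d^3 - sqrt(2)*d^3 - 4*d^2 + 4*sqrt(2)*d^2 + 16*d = d*(d - 4)*(d - 2*sqrt(2))*(d + sqrt(2))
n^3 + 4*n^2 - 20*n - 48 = (n - 4)*(n + 2)*(n + 6)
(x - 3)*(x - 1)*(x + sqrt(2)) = x^3 - 4*x^2 + sqrt(2)*x^2 - 4*sqrt(2)*x + 3*x + 3*sqrt(2)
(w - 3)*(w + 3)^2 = w^3 + 3*w^2 - 9*w - 27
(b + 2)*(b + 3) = b^2 + 5*b + 6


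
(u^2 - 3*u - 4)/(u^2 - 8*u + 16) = (u + 1)/(u - 4)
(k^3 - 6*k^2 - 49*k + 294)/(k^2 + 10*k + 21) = (k^2 - 13*k + 42)/(k + 3)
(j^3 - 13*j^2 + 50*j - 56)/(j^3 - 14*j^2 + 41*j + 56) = (j^2 - 6*j + 8)/(j^2 - 7*j - 8)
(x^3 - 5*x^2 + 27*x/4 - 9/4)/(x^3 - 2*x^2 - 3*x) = (x^2 - 2*x + 3/4)/(x*(x + 1))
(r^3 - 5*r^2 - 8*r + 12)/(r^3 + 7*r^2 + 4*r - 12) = (r - 6)/(r + 6)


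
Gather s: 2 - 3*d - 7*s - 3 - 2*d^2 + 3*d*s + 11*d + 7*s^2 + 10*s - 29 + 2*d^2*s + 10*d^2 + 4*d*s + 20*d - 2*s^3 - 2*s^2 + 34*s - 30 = 8*d^2 + 28*d - 2*s^3 + 5*s^2 + s*(2*d^2 + 7*d + 37) - 60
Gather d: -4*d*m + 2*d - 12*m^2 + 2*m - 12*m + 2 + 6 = d*(2 - 4*m) - 12*m^2 - 10*m + 8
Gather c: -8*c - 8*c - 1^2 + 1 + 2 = 2 - 16*c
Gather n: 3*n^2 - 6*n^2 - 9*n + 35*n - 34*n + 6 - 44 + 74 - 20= -3*n^2 - 8*n + 16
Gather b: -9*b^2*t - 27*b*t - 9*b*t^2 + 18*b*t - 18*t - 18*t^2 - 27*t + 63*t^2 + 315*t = -9*b^2*t + b*(-9*t^2 - 9*t) + 45*t^2 + 270*t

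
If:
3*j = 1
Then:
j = 1/3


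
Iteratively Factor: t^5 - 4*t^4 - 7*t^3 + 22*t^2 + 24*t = (t - 3)*(t^4 - t^3 - 10*t^2 - 8*t) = (t - 3)*(t + 2)*(t^3 - 3*t^2 - 4*t) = t*(t - 3)*(t + 2)*(t^2 - 3*t - 4) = t*(t - 4)*(t - 3)*(t + 2)*(t + 1)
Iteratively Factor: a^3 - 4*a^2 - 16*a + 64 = (a - 4)*(a^2 - 16) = (a - 4)^2*(a + 4)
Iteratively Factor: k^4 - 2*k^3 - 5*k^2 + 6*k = (k)*(k^3 - 2*k^2 - 5*k + 6) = k*(k + 2)*(k^2 - 4*k + 3) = k*(k - 1)*(k + 2)*(k - 3)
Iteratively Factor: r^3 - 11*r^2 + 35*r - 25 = (r - 5)*(r^2 - 6*r + 5) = (r - 5)^2*(r - 1)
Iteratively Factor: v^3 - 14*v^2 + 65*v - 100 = (v - 4)*(v^2 - 10*v + 25) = (v - 5)*(v - 4)*(v - 5)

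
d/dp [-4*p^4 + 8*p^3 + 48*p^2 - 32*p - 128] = -16*p^3 + 24*p^2 + 96*p - 32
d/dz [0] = 0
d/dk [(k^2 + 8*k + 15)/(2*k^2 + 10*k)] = -3/(2*k^2)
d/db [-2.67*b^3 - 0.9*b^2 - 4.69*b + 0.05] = -8.01*b^2 - 1.8*b - 4.69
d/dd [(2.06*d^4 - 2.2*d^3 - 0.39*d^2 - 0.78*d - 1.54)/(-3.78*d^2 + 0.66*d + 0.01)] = (-15.5736*d^5 + 12.3948*d^4 - 2.8216*d^3 - 3.2718*d^2 - 11.6502*d + 1.0086)/(14.2884*d^4 - 4.9896*d^3 + 0.36*d^2 + 0.0132*d + 0.0001)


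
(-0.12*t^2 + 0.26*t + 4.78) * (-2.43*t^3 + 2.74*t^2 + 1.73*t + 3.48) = 0.2916*t^5 - 0.9606*t^4 - 11.1106*t^3 + 13.1294*t^2 + 9.1742*t + 16.6344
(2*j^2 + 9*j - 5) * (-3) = -6*j^2 - 27*j + 15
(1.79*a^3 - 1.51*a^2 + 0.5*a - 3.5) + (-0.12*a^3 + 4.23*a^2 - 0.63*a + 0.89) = 1.67*a^3 + 2.72*a^2 - 0.13*a - 2.61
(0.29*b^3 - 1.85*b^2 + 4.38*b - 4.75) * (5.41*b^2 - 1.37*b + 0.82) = 1.5689*b^5 - 10.4058*b^4 + 26.4681*b^3 - 33.2151*b^2 + 10.0991*b - 3.895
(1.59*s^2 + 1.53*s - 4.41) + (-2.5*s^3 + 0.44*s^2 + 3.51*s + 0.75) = -2.5*s^3 + 2.03*s^2 + 5.04*s - 3.66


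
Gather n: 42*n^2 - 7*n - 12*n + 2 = 42*n^2 - 19*n + 2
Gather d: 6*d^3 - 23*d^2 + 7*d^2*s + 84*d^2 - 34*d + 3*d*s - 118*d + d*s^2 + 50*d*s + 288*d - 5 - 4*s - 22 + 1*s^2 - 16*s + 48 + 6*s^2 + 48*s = 6*d^3 + d^2*(7*s + 61) + d*(s^2 + 53*s + 136) + 7*s^2 + 28*s + 21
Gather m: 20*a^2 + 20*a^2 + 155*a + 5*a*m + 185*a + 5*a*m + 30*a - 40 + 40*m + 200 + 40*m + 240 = 40*a^2 + 370*a + m*(10*a + 80) + 400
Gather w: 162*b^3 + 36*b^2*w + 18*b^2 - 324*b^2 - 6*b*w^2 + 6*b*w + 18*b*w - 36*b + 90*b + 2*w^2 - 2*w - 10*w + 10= 162*b^3 - 306*b^2 + 54*b + w^2*(2 - 6*b) + w*(36*b^2 + 24*b - 12) + 10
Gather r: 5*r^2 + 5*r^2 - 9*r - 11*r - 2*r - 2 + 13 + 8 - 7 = 10*r^2 - 22*r + 12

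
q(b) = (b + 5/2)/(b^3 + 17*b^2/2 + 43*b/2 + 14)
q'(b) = (b + 5/2)*(-3*b^2 - 17*b - 43/2)/(b^3 + 17*b^2/2 + 43*b/2 + 14)^2 + 1/(b^3 + 17*b^2/2 + 43*b/2 + 14)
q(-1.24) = -0.84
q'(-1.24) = -3.50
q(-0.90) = 1.99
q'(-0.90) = -20.01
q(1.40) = 0.06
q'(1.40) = -0.03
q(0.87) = 0.08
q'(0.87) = -0.06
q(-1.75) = -0.25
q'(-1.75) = -0.42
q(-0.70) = 0.65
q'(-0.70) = -2.23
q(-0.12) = 0.21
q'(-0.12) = -0.26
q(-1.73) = -0.26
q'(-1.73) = -0.44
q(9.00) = 0.01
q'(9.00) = 0.00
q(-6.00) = 0.14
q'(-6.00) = 0.11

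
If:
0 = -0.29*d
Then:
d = 0.00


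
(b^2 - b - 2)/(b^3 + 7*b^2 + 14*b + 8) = (b - 2)/(b^2 + 6*b + 8)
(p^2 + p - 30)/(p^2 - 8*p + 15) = (p + 6)/(p - 3)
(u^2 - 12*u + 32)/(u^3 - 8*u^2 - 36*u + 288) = (u - 4)/(u^2 - 36)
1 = 1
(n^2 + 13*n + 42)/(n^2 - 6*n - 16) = (n^2 + 13*n + 42)/(n^2 - 6*n - 16)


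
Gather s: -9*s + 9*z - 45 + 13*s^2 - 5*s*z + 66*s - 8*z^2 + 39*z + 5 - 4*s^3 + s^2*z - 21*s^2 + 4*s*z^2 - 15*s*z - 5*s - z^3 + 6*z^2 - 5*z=-4*s^3 + s^2*(z - 8) + s*(4*z^2 - 20*z + 52) - z^3 - 2*z^2 + 43*z - 40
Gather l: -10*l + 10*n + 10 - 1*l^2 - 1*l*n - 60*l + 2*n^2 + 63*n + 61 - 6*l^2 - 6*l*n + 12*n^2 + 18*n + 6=-7*l^2 + l*(-7*n - 70) + 14*n^2 + 91*n + 77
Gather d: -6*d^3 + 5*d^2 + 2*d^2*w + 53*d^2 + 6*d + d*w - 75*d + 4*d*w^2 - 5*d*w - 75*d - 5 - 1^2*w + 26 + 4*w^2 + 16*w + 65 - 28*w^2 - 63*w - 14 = -6*d^3 + d^2*(2*w + 58) + d*(4*w^2 - 4*w - 144) - 24*w^2 - 48*w + 72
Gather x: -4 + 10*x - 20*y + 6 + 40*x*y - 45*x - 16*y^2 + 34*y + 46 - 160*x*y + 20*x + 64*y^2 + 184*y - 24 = x*(-120*y - 15) + 48*y^2 + 198*y + 24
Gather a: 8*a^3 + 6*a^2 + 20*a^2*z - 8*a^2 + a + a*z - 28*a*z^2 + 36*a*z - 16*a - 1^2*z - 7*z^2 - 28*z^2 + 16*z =8*a^3 + a^2*(20*z - 2) + a*(-28*z^2 + 37*z - 15) - 35*z^2 + 15*z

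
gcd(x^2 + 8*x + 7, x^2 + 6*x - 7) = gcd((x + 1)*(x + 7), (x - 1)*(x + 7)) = x + 7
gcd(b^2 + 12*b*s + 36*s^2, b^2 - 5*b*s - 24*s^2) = 1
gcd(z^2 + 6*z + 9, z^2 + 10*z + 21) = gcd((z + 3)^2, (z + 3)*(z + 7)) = z + 3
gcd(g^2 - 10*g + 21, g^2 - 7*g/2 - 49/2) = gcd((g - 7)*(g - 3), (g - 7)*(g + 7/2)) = g - 7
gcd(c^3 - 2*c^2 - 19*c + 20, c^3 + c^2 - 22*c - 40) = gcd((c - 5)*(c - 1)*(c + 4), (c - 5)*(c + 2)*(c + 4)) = c^2 - c - 20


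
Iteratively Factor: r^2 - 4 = (r + 2)*(r - 2)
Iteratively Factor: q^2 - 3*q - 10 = (q + 2)*(q - 5)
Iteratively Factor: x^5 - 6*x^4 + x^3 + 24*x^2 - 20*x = (x - 5)*(x^4 - x^3 - 4*x^2 + 4*x) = (x - 5)*(x - 2)*(x^3 + x^2 - 2*x) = (x - 5)*(x - 2)*(x + 2)*(x^2 - x) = x*(x - 5)*(x - 2)*(x + 2)*(x - 1)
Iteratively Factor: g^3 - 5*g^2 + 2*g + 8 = (g - 4)*(g^2 - g - 2) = (g - 4)*(g + 1)*(g - 2)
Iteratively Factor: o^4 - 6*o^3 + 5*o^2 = (o - 1)*(o^3 - 5*o^2) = (o - 5)*(o - 1)*(o^2) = o*(o - 5)*(o - 1)*(o)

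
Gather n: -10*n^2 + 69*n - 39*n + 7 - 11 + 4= -10*n^2 + 30*n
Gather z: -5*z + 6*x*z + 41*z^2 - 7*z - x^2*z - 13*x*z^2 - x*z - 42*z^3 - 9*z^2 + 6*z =-42*z^3 + z^2*(32 - 13*x) + z*(-x^2 + 5*x - 6)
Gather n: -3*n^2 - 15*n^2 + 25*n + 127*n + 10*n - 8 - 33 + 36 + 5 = -18*n^2 + 162*n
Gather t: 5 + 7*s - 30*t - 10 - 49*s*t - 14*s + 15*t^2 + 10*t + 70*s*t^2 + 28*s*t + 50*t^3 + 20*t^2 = -7*s + 50*t^3 + t^2*(70*s + 35) + t*(-21*s - 20) - 5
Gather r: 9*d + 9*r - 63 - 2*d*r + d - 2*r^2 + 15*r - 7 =10*d - 2*r^2 + r*(24 - 2*d) - 70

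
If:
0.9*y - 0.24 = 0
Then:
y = 0.27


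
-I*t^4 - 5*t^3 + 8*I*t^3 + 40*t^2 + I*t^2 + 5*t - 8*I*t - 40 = (t - 8)*(t + 1)*(t - 5*I)*(-I*t + I)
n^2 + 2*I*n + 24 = (n - 4*I)*(n + 6*I)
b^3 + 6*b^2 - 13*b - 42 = (b - 3)*(b + 2)*(b + 7)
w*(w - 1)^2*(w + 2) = w^4 - 3*w^2 + 2*w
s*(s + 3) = s^2 + 3*s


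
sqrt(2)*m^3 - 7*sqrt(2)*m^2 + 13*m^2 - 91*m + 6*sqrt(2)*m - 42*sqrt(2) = (m - 7)*(m + 6*sqrt(2))*(sqrt(2)*m + 1)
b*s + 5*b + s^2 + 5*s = (b + s)*(s + 5)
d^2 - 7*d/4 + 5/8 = (d - 5/4)*(d - 1/2)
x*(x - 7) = x^2 - 7*x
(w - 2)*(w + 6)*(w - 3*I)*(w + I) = w^4 + 4*w^3 - 2*I*w^3 - 9*w^2 - 8*I*w^2 + 12*w + 24*I*w - 36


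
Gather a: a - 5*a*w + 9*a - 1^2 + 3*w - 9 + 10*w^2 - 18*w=a*(10 - 5*w) + 10*w^2 - 15*w - 10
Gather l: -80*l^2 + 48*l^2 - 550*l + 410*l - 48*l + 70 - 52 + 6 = -32*l^2 - 188*l + 24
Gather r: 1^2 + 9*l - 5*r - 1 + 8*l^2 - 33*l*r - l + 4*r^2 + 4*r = 8*l^2 + 8*l + 4*r^2 + r*(-33*l - 1)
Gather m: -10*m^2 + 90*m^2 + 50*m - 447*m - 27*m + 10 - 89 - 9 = 80*m^2 - 424*m - 88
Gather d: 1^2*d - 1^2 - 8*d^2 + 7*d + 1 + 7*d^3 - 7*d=7*d^3 - 8*d^2 + d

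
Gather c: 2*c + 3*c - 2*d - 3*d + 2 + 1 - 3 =5*c - 5*d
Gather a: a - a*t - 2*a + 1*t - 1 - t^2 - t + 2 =a*(-t - 1) - t^2 + 1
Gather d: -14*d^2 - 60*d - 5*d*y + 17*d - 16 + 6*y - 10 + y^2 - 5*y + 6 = -14*d^2 + d*(-5*y - 43) + y^2 + y - 20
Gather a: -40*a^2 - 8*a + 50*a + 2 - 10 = -40*a^2 + 42*a - 8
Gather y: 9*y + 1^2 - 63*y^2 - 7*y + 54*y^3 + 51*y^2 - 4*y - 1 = 54*y^3 - 12*y^2 - 2*y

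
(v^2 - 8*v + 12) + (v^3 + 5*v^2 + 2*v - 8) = v^3 + 6*v^2 - 6*v + 4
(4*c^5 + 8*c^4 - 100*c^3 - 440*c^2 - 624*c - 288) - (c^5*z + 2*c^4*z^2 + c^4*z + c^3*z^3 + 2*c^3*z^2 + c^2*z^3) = -c^5*z + 4*c^5 - 2*c^4*z^2 - c^4*z + 8*c^4 - c^3*z^3 - 2*c^3*z^2 - 100*c^3 - c^2*z^3 - 440*c^2 - 624*c - 288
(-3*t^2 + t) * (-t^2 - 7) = 3*t^4 - t^3 + 21*t^2 - 7*t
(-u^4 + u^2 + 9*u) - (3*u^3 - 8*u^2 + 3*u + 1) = -u^4 - 3*u^3 + 9*u^2 + 6*u - 1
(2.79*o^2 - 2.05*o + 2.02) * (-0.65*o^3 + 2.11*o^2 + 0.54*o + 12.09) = -1.8135*o^5 + 7.2194*o^4 - 4.1319*o^3 + 36.8863*o^2 - 23.6937*o + 24.4218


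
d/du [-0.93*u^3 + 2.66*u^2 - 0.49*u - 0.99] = -2.79*u^2 + 5.32*u - 0.49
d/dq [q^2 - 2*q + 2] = 2*q - 2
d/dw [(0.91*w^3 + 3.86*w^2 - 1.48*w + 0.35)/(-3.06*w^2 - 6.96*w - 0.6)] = (-2.7846*w^4 - 12.6672*w^3 - 33.0324*w^2 - 2.49*w + 3.324)/(9.3636*w^4 + 42.5952*w^3 + 52.1136*w^2 + 8.352*w + 0.36)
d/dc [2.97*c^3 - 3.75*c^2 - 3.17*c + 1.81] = 8.91*c^2 - 7.5*c - 3.17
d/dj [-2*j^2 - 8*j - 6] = -4*j - 8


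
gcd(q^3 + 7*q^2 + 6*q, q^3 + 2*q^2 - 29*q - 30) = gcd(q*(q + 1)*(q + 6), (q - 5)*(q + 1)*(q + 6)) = q^2 + 7*q + 6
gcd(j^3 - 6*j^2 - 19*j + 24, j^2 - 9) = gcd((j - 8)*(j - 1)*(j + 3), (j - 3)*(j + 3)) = j + 3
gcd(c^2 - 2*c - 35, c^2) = 1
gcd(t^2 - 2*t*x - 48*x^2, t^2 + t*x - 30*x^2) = t + 6*x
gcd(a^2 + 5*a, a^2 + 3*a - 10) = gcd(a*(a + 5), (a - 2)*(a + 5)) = a + 5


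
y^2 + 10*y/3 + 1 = (y + 1/3)*(y + 3)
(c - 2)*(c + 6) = c^2 + 4*c - 12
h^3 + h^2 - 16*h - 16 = (h - 4)*(h + 1)*(h + 4)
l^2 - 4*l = l*(l - 4)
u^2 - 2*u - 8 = (u - 4)*(u + 2)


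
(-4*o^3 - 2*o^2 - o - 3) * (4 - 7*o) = 28*o^4 - 2*o^3 - o^2 + 17*o - 12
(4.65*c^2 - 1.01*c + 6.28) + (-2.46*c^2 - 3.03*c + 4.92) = 2.19*c^2 - 4.04*c + 11.2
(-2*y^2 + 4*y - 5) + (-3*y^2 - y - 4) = -5*y^2 + 3*y - 9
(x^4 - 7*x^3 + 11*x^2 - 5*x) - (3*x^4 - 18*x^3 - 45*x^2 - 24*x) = -2*x^4 + 11*x^3 + 56*x^2 + 19*x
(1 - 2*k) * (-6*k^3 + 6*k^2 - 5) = 12*k^4 - 18*k^3 + 6*k^2 + 10*k - 5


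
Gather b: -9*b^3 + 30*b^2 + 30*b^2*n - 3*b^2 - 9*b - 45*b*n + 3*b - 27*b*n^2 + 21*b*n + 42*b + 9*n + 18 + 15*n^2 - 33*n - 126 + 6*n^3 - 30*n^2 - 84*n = -9*b^3 + b^2*(30*n + 27) + b*(-27*n^2 - 24*n + 36) + 6*n^3 - 15*n^2 - 108*n - 108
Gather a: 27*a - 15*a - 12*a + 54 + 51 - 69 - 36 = 0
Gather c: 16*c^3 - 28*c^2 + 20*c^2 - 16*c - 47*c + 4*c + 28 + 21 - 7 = 16*c^3 - 8*c^2 - 59*c + 42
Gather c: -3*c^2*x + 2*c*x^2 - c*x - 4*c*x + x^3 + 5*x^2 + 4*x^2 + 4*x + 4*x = -3*c^2*x + c*(2*x^2 - 5*x) + x^3 + 9*x^2 + 8*x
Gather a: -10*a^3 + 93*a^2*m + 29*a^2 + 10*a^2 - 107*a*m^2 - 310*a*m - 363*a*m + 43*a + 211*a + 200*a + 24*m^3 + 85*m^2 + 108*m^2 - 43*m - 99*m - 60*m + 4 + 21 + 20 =-10*a^3 + a^2*(93*m + 39) + a*(-107*m^2 - 673*m + 454) + 24*m^3 + 193*m^2 - 202*m + 45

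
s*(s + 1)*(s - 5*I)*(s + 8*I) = s^4 + s^3 + 3*I*s^3 + 40*s^2 + 3*I*s^2 + 40*s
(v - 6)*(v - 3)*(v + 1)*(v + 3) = v^4 - 5*v^3 - 15*v^2 + 45*v + 54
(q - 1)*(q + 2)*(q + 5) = q^3 + 6*q^2 + 3*q - 10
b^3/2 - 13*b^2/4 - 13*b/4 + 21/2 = (b/2 + 1)*(b - 7)*(b - 3/2)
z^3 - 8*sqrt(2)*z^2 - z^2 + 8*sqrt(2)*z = z*(z - 1)*(z - 8*sqrt(2))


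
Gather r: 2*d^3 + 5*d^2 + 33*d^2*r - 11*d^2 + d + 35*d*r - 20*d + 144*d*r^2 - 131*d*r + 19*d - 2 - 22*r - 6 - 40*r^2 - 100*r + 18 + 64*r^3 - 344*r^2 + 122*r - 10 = 2*d^3 - 6*d^2 + 64*r^3 + r^2*(144*d - 384) + r*(33*d^2 - 96*d)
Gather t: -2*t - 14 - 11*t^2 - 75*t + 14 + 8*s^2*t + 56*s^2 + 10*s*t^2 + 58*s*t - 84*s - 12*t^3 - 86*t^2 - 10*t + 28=56*s^2 - 84*s - 12*t^3 + t^2*(10*s - 97) + t*(8*s^2 + 58*s - 87) + 28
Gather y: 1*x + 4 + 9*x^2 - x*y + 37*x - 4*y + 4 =9*x^2 + 38*x + y*(-x - 4) + 8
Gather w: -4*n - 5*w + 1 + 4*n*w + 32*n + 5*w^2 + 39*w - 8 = 28*n + 5*w^2 + w*(4*n + 34) - 7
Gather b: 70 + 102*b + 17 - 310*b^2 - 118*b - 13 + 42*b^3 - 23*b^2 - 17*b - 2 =42*b^3 - 333*b^2 - 33*b + 72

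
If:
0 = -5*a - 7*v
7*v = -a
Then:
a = 0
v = 0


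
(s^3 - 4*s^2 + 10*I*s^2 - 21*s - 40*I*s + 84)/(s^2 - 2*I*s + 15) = (s^2 + s*(-4 + 7*I) - 28*I)/(s - 5*I)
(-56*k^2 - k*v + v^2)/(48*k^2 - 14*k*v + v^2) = (7*k + v)/(-6*k + v)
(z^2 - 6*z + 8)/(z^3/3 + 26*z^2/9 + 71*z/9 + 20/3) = 9*(z^2 - 6*z + 8)/(3*z^3 + 26*z^2 + 71*z + 60)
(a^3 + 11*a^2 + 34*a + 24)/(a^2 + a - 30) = (a^2 + 5*a + 4)/(a - 5)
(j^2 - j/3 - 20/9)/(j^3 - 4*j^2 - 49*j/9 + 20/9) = (3*j - 5)/(3*j^2 - 16*j + 5)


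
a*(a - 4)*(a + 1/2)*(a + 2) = a^4 - 3*a^3/2 - 9*a^2 - 4*a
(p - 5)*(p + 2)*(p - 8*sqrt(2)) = p^3 - 8*sqrt(2)*p^2 - 3*p^2 - 10*p + 24*sqrt(2)*p + 80*sqrt(2)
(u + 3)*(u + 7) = u^2 + 10*u + 21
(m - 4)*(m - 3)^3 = m^4 - 13*m^3 + 63*m^2 - 135*m + 108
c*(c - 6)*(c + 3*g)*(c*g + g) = c^4*g + 3*c^3*g^2 - 5*c^3*g - 15*c^2*g^2 - 6*c^2*g - 18*c*g^2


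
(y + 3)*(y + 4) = y^2 + 7*y + 12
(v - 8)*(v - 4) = v^2 - 12*v + 32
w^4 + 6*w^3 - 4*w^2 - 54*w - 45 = (w - 3)*(w + 1)*(w + 3)*(w + 5)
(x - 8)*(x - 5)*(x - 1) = x^3 - 14*x^2 + 53*x - 40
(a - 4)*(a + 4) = a^2 - 16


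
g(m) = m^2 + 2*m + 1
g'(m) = 2*m + 2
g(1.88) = 8.29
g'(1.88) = 5.76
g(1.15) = 4.62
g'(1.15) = 4.30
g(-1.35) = 0.12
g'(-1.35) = -0.70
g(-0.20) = 0.64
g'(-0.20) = 1.60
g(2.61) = 13.03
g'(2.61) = 7.22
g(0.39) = 1.93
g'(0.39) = 2.78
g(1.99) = 8.94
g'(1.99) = 5.98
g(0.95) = 3.80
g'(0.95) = 3.90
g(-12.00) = 121.00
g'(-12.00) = -22.00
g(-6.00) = 25.00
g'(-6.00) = -10.00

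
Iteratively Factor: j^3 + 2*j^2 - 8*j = (j)*(j^2 + 2*j - 8) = j*(j - 2)*(j + 4)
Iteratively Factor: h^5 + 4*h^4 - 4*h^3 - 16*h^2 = (h - 2)*(h^4 + 6*h^3 + 8*h^2) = h*(h - 2)*(h^3 + 6*h^2 + 8*h) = h*(h - 2)*(h + 4)*(h^2 + 2*h) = h*(h - 2)*(h + 2)*(h + 4)*(h)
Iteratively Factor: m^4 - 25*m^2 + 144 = (m - 4)*(m^3 + 4*m^2 - 9*m - 36) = (m - 4)*(m - 3)*(m^2 + 7*m + 12) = (m - 4)*(m - 3)*(m + 3)*(m + 4)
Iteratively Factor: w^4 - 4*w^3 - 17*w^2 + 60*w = (w)*(w^3 - 4*w^2 - 17*w + 60) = w*(w - 3)*(w^2 - w - 20) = w*(w - 3)*(w + 4)*(w - 5)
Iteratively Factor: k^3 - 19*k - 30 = (k - 5)*(k^2 + 5*k + 6) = (k - 5)*(k + 2)*(k + 3)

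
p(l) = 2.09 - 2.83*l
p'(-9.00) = -2.83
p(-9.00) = 27.56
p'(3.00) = -2.83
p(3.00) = -6.40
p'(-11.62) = -2.83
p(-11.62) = 34.97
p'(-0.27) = -2.83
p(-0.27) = 2.85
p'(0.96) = -2.83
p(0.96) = -0.63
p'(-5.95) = -2.83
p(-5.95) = 18.93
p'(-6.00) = -2.83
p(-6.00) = 19.07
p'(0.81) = -2.83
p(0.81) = -0.20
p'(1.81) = -2.83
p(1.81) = -3.03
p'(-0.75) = -2.83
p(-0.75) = 4.21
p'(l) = -2.83000000000000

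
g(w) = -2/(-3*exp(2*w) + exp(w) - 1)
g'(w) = -2*(6*exp(2*w) - exp(w))/(-3*exp(2*w) + exp(w) - 1)^2 = (2 - 12*exp(w))*exp(w)/(3*exp(2*w) - exp(w) + 1)^2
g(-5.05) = 2.01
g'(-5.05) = 0.01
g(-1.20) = 2.06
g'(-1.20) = -0.52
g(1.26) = 0.06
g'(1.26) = -0.12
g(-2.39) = 2.14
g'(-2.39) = 0.09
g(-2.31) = 2.15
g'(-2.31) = 0.09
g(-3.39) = 2.06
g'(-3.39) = 0.06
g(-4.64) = 2.02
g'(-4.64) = 0.02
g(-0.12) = 0.81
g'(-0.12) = -1.25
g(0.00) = 0.67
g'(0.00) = -1.11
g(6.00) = 0.00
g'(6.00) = 0.00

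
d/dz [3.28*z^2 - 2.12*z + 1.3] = 6.56*z - 2.12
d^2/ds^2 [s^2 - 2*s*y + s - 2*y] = 2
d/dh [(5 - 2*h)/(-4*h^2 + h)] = (-8*h^2 + 40*h - 5)/(h^2*(16*h^2 - 8*h + 1))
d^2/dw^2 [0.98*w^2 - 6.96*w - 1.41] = 1.96000000000000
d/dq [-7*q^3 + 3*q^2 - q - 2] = -21*q^2 + 6*q - 1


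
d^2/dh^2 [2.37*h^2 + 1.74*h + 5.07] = 4.74000000000000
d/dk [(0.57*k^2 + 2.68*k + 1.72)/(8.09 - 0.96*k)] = (-0.5472*k^2 + 9.2226*k + 23.3324)/(0.9216*k^2 - 15.5328*k + 65.4481)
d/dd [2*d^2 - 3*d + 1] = 4*d - 3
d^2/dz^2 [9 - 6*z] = 0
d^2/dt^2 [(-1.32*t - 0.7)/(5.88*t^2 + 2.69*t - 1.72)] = (-(1.32*t + 0.7)*(11.76*t + 2.69)*(23.52*t + 5.38) + (46.5696*t + 15.3336)*(5.88*t^2 + 2.69*t - 1.72))/(5.88*t^2 + 2.69*t - 1.72)^3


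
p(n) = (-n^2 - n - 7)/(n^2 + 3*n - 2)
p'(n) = (-2*n - 3)*(-n^2 - n - 7)/(n^2 + 3*n - 2)^2 + (-2*n - 1)/(n^2 + 3*n - 2)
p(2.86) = -1.22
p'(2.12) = 0.67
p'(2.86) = 0.27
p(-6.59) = -2.02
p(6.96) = -0.93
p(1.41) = -2.47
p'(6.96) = 0.01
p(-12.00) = -1.31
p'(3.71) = 0.12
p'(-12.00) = -0.04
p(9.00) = -0.92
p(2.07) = -1.57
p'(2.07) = 0.72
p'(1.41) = 2.50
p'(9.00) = 0.00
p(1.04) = -4.14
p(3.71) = -1.07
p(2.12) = -1.54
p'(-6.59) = -0.39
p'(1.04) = 8.16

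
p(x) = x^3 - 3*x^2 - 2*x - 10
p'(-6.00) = 142.00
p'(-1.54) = 14.35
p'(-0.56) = 2.30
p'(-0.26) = -0.24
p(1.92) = -17.82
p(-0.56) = -10.00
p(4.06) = -0.65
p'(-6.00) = 142.00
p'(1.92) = -2.46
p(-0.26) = -9.70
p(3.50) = -10.88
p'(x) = 3*x^2 - 6*x - 2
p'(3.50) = 13.75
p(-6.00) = -322.00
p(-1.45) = -16.46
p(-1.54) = -17.69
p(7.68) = 250.68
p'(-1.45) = 13.01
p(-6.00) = -322.00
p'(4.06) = 23.09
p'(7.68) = 128.87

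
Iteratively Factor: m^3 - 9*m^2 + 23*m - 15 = (m - 1)*(m^2 - 8*m + 15) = (m - 5)*(m - 1)*(m - 3)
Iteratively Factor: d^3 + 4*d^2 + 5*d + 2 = (d + 2)*(d^2 + 2*d + 1) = (d + 1)*(d + 2)*(d + 1)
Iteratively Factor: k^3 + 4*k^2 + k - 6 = (k - 1)*(k^2 + 5*k + 6) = (k - 1)*(k + 2)*(k + 3)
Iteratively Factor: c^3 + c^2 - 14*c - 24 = (c + 2)*(c^2 - c - 12) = (c + 2)*(c + 3)*(c - 4)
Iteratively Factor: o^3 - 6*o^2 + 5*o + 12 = (o + 1)*(o^2 - 7*o + 12) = (o - 4)*(o + 1)*(o - 3)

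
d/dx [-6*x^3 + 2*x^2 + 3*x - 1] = -18*x^2 + 4*x + 3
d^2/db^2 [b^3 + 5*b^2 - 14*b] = 6*b + 10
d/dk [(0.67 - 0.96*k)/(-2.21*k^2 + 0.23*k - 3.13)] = (-2.1216*k^2 + 2.9614*k + 2.8507)/(4.8841*k^4 - 1.0166*k^3 + 13.8875*k^2 - 1.4398*k + 9.7969)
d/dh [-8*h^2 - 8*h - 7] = -16*h - 8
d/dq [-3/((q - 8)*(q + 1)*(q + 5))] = 3*(3*q^2 - 4*q - 43)/(q^6 - 4*q^5 - 82*q^4 + 92*q^3 + 2009*q^2 + 3440*q + 1600)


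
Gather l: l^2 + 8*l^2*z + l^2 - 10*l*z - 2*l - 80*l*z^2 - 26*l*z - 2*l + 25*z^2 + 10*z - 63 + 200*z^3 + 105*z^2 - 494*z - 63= l^2*(8*z + 2) + l*(-80*z^2 - 36*z - 4) + 200*z^3 + 130*z^2 - 484*z - 126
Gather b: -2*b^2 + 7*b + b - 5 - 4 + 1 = -2*b^2 + 8*b - 8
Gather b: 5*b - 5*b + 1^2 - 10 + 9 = 0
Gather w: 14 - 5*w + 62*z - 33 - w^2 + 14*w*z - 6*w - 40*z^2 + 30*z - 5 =-w^2 + w*(14*z - 11) - 40*z^2 + 92*z - 24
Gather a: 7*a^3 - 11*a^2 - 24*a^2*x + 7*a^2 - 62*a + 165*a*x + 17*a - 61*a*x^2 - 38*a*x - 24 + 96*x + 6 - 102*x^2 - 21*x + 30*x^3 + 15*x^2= 7*a^3 + a^2*(-24*x - 4) + a*(-61*x^2 + 127*x - 45) + 30*x^3 - 87*x^2 + 75*x - 18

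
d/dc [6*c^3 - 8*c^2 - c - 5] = 18*c^2 - 16*c - 1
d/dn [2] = 0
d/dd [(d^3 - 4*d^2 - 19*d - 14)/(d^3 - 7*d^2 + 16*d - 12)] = (-3*d^3 + 64*d^2 - 63*d - 226)/(d^5 - 12*d^4 + 57*d^3 - 134*d^2 + 156*d - 72)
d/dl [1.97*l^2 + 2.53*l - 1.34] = 3.94*l + 2.53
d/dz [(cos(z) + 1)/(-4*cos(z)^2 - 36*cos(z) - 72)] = (sin(z)^2 - 2*cos(z) + 8)*sin(z)/(4*(cos(z)^2 + 9*cos(z) + 18)^2)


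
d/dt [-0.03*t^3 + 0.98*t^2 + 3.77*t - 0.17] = -0.09*t^2 + 1.96*t + 3.77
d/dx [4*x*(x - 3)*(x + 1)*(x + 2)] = 16*x^3 - 56*x - 24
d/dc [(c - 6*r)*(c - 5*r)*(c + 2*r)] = 3*c^2 - 18*c*r + 8*r^2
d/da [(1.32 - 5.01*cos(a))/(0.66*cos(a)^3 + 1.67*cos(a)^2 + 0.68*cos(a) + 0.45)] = (-6.6132*cos(a)^3 - 5.7531*cos(a)^2 + 4.4088*cos(a) + 3.1521)*sin(a)/(0.4356*cos(a)^6 + 2.2044*cos(a)^5 + 3.6865*cos(a)^4 + 2.8652*cos(a)^3 + 1.9654*cos(a)^2 + 0.612*cos(a) + 0.2025)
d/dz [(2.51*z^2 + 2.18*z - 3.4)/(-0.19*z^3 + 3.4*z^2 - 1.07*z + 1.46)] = (0.4769*z^4 + 0.828399999999998*z^3 - 12.0357*z^2 + 30.4492*z - 0.4552)/(0.0361*z^6 - 1.292*z^5 + 11.9666*z^4 - 7.8308*z^3 + 11.0729*z^2 - 3.1244*z + 2.1316)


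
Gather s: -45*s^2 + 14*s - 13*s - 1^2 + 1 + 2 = -45*s^2 + s + 2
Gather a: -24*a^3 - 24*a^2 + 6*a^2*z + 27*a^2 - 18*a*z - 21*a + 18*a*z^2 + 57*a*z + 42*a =-24*a^3 + a^2*(6*z + 3) + a*(18*z^2 + 39*z + 21)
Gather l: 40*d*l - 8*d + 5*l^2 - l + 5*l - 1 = -8*d + 5*l^2 + l*(40*d + 4) - 1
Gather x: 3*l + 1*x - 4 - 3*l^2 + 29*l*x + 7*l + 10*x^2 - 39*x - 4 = -3*l^2 + 10*l + 10*x^2 + x*(29*l - 38) - 8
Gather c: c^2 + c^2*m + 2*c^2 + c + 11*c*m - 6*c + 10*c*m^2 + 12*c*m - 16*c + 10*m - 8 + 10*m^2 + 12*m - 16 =c^2*(m + 3) + c*(10*m^2 + 23*m - 21) + 10*m^2 + 22*m - 24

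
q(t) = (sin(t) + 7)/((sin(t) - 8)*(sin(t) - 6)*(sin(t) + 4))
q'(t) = cos(t)/((sin(t) - 8)*(sin(t) - 6)*(sin(t) + 4)) - (sin(t) + 7)*cos(t)/((sin(t) - 8)*(sin(t) - 6)*(sin(t) + 4)^2) - (sin(t) + 7)*cos(t)/((sin(t) - 8)*(sin(t) - 6)^2*(sin(t) + 4)) - (sin(t) + 7)*cos(t)/((sin(t) - 8)^2*(sin(t) - 6)*(sin(t) + 4)) = (-2*sin(t)^3 - 11*sin(t)^2 + 140*sin(t) + 248)*cos(t)/((sin(t) - 8)^2*(sin(t) - 6)^2*(sin(t) + 4)^2)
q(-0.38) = 0.03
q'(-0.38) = 0.00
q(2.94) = 0.04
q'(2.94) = -0.01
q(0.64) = 0.04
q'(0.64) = 0.01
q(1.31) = 0.05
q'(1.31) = 0.00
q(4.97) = 0.03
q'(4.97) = 0.00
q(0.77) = 0.04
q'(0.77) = 0.01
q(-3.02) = 0.04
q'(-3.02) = -0.01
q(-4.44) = 0.05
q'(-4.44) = -0.00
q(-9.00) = 0.03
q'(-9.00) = 0.00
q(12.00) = 0.03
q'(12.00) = 0.00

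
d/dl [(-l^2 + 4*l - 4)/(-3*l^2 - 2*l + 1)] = 2*(7*l^2 - 13*l - 2)/(9*l^4 + 12*l^3 - 2*l^2 - 4*l + 1)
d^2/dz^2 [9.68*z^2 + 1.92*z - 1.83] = 19.3600000000000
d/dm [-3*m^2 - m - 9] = -6*m - 1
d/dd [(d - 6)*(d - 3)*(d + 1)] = 3*d^2 - 16*d + 9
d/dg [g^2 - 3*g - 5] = 2*g - 3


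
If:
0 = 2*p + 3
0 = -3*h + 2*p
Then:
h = -1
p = -3/2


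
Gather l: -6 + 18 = 12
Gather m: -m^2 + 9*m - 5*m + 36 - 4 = -m^2 + 4*m + 32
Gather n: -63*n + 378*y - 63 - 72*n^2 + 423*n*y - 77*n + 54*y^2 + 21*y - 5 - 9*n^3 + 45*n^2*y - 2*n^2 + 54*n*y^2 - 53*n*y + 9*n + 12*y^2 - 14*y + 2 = -9*n^3 + n^2*(45*y - 74) + n*(54*y^2 + 370*y - 131) + 66*y^2 + 385*y - 66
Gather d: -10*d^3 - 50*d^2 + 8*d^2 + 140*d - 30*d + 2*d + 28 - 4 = -10*d^3 - 42*d^2 + 112*d + 24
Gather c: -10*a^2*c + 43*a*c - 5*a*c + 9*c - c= c*(-10*a^2 + 38*a + 8)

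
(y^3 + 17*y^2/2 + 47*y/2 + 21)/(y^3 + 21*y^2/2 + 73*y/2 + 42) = (y + 2)/(y + 4)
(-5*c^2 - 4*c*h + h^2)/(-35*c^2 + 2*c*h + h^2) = (c + h)/(7*c + h)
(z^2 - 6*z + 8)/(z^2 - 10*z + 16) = (z - 4)/(z - 8)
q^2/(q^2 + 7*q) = q/(q + 7)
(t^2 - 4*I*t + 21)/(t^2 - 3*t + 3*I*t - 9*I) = (t - 7*I)/(t - 3)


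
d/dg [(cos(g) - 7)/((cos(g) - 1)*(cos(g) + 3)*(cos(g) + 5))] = 2*(cos(g)^3 - 7*cos(g)^2 - 49*cos(g) - 17)*sin(g)/((cos(g) - 1)^2*(cos(g) + 3)^2*(cos(g) + 5)^2)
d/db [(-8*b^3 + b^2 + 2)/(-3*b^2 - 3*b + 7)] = (24*b^4 + 48*b^3 - 171*b^2 + 26*b + 6)/(9*b^4 + 18*b^3 - 33*b^2 - 42*b + 49)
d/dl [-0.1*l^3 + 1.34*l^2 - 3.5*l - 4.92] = -0.3*l^2 + 2.68*l - 3.5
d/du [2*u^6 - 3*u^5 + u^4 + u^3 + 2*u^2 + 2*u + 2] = 12*u^5 - 15*u^4 + 4*u^3 + 3*u^2 + 4*u + 2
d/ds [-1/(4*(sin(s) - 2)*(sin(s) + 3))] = (sin(2*s) + cos(s))/(4*(sin(s) - 2)^2*(sin(s) + 3)^2)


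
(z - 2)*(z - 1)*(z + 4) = z^3 + z^2 - 10*z + 8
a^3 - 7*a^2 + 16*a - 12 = (a - 3)*(a - 2)^2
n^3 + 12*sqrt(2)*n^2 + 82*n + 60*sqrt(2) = (n + sqrt(2))*(n + 5*sqrt(2))*(n + 6*sqrt(2))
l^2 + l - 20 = (l - 4)*(l + 5)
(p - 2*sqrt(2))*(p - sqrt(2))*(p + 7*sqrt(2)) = p^3 + 4*sqrt(2)*p^2 - 38*p + 28*sqrt(2)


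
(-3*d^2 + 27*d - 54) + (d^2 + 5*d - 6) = -2*d^2 + 32*d - 60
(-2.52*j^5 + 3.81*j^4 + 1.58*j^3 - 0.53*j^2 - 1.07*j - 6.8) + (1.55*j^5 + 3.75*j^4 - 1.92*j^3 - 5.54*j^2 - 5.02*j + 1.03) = -0.97*j^5 + 7.56*j^4 - 0.34*j^3 - 6.07*j^2 - 6.09*j - 5.77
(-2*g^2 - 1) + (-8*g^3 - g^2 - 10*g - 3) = -8*g^3 - 3*g^2 - 10*g - 4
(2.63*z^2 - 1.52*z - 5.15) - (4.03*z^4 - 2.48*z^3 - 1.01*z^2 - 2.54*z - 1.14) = -4.03*z^4 + 2.48*z^3 + 3.64*z^2 + 1.02*z - 4.01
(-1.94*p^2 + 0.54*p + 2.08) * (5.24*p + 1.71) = -10.1656*p^3 - 0.4878*p^2 + 11.8226*p + 3.5568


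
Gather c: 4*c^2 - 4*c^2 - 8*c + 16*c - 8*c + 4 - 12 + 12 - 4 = 0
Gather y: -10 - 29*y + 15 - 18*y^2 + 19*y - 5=-18*y^2 - 10*y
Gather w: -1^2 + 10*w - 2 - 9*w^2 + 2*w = -9*w^2 + 12*w - 3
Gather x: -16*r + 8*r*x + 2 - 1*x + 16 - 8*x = -16*r + x*(8*r - 9) + 18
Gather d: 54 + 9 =63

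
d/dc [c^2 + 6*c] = 2*c + 6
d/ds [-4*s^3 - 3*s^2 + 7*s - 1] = -12*s^2 - 6*s + 7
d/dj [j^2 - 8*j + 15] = 2*j - 8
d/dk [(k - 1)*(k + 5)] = 2*k + 4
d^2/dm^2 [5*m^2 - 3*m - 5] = 10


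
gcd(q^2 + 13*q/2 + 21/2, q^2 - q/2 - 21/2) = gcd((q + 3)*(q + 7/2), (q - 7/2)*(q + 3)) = q + 3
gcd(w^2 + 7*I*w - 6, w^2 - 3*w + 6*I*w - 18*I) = w + 6*I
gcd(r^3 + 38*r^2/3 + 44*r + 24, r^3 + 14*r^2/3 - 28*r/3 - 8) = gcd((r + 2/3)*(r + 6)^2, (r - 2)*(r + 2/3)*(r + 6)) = r^2 + 20*r/3 + 4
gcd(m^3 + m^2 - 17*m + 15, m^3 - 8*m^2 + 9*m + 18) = m - 3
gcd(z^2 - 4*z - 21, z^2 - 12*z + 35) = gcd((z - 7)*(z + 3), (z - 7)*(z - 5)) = z - 7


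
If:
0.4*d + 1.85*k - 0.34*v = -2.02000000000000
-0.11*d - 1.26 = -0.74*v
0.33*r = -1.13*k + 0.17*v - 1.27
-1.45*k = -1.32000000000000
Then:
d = -8.94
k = 0.91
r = -6.77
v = 0.37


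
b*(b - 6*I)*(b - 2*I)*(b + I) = b^4 - 7*I*b^3 - 4*b^2 - 12*I*b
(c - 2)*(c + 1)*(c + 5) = c^3 + 4*c^2 - 7*c - 10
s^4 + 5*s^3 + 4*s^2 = s^2*(s + 1)*(s + 4)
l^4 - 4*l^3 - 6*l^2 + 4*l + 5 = (l - 5)*(l - 1)*(l + 1)^2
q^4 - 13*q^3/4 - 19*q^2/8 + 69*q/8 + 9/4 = (q - 3)*(q - 2)*(q + 1/4)*(q + 3/2)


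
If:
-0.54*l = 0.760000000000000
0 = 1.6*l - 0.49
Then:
No Solution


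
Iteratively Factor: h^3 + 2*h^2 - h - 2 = (h + 2)*(h^2 - 1) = (h - 1)*(h + 2)*(h + 1)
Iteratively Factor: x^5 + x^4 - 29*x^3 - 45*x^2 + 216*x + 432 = (x + 3)*(x^4 - 2*x^3 - 23*x^2 + 24*x + 144) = (x - 4)*(x + 3)*(x^3 + 2*x^2 - 15*x - 36) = (x - 4)*(x + 3)^2*(x^2 - x - 12) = (x - 4)^2*(x + 3)^2*(x + 3)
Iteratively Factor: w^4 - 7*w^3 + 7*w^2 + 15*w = (w)*(w^3 - 7*w^2 + 7*w + 15) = w*(w + 1)*(w^2 - 8*w + 15) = w*(w - 3)*(w + 1)*(w - 5)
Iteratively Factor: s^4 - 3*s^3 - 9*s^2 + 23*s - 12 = (s - 1)*(s^3 - 2*s^2 - 11*s + 12) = (s - 1)*(s + 3)*(s^2 - 5*s + 4) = (s - 4)*(s - 1)*(s + 3)*(s - 1)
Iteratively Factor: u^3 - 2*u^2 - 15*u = (u + 3)*(u^2 - 5*u) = u*(u + 3)*(u - 5)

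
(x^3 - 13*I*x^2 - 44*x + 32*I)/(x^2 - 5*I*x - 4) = x - 8*I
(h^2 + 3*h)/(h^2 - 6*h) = (h + 3)/(h - 6)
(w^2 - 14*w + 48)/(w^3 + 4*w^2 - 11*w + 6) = (w^2 - 14*w + 48)/(w^3 + 4*w^2 - 11*w + 6)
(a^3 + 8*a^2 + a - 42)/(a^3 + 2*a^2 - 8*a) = (a^2 + 10*a + 21)/(a*(a + 4))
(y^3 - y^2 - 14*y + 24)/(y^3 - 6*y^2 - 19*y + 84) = (y - 2)/(y - 7)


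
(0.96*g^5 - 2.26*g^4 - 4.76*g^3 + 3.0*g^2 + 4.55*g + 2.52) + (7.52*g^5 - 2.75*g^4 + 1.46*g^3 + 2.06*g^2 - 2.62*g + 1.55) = 8.48*g^5 - 5.01*g^4 - 3.3*g^3 + 5.06*g^2 + 1.93*g + 4.07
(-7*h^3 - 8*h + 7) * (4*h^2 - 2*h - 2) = -28*h^5 + 14*h^4 - 18*h^3 + 44*h^2 + 2*h - 14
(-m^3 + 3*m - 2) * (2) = -2*m^3 + 6*m - 4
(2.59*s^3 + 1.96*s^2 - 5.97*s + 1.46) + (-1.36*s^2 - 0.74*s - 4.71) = 2.59*s^3 + 0.6*s^2 - 6.71*s - 3.25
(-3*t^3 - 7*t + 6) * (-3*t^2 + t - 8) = 9*t^5 - 3*t^4 + 45*t^3 - 25*t^2 + 62*t - 48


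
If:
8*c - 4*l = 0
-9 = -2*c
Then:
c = 9/2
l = 9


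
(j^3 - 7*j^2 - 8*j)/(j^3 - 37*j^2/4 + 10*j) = 4*(j + 1)/(4*j - 5)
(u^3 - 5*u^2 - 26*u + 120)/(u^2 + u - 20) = u - 6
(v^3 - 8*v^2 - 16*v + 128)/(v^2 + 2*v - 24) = (v^2 - 4*v - 32)/(v + 6)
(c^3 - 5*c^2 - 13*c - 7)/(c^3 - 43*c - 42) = (c + 1)/(c + 6)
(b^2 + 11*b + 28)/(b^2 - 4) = (b^2 + 11*b + 28)/(b^2 - 4)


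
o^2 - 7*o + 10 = (o - 5)*(o - 2)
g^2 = g^2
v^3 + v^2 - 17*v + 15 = (v - 3)*(v - 1)*(v + 5)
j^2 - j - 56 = (j - 8)*(j + 7)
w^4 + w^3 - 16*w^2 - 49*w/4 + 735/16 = (w - 7/2)*(w - 3/2)*(w + 5/2)*(w + 7/2)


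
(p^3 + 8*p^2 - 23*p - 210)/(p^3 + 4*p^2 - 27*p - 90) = (p + 7)/(p + 3)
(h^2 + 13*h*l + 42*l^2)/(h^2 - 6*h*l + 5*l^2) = (h^2 + 13*h*l + 42*l^2)/(h^2 - 6*h*l + 5*l^2)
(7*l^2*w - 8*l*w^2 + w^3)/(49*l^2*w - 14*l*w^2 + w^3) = (-l + w)/(-7*l + w)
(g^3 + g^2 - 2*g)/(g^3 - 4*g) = (g - 1)/(g - 2)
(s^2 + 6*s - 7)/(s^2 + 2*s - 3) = (s + 7)/(s + 3)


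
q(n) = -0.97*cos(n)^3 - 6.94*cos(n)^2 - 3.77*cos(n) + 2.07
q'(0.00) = 0.00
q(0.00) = -9.61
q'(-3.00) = 1.00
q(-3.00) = -0.06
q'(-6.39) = -2.18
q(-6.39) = -9.49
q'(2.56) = -3.18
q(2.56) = 0.94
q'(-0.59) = -9.63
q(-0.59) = -6.41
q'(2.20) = -2.74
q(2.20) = 2.08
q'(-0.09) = -1.84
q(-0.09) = -9.53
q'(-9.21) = 1.49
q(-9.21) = 0.03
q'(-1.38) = -6.39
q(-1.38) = 1.10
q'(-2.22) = 2.83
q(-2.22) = 2.03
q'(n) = 2.91*sin(n)*cos(n)^2 + 13.88*sin(n)*cos(n) + 3.77*sin(n)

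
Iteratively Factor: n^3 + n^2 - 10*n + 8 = (n - 2)*(n^2 + 3*n - 4) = (n - 2)*(n - 1)*(n + 4)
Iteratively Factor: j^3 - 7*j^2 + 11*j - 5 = (j - 5)*(j^2 - 2*j + 1) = (j - 5)*(j - 1)*(j - 1)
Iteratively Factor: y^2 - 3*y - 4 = (y - 4)*(y + 1)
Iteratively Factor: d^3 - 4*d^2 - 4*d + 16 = (d + 2)*(d^2 - 6*d + 8) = (d - 2)*(d + 2)*(d - 4)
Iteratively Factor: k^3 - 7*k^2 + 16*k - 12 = (k - 2)*(k^2 - 5*k + 6) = (k - 2)^2*(k - 3)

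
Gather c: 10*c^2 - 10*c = 10*c^2 - 10*c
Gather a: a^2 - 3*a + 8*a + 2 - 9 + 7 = a^2 + 5*a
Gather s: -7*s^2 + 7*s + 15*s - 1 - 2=-7*s^2 + 22*s - 3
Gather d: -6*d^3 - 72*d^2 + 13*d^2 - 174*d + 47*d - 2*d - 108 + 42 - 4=-6*d^3 - 59*d^2 - 129*d - 70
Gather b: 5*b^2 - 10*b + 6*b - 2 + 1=5*b^2 - 4*b - 1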